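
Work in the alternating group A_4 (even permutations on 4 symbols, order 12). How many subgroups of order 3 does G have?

|G| = 12 and 3 | 12, so subgroups of order 3 are possible by Lagrange.
The subgroups of order 3 are: {e, (1 2 3), (1 3 2)}; {e, (1 2 4), (1 4 2)}; {e, (1 3 4), (1 4 3)}; {e, (2 3 4), (2 4 3)}.
So G has 4 subgroups of order 3.

4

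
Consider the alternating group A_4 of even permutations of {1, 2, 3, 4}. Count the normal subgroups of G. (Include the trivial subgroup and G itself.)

G has 10 subgroups. Checking conjugation-invariance by order — order 1: 1/1 normal; order 2: 0/3 normal; order 3: 0/4 normal; order 4: 1/1 normal; order 12: 1/1 normal.
Total normal subgroups: 3.

3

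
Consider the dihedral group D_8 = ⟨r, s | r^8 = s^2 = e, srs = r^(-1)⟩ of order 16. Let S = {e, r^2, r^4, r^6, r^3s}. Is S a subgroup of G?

No

|S| = 5 does not divide |G| = 16, so by Lagrange S is not a subgroup.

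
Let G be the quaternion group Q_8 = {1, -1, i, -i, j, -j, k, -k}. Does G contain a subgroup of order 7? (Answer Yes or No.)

No

7 does not divide |G| = 8, so by Lagrange no subgroup of order 7 exists.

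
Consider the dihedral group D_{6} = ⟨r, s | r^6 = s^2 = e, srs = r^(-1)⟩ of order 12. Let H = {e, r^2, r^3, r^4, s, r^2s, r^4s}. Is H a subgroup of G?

No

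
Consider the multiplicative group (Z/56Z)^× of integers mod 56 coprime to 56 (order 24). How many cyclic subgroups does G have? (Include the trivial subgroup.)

16

A cyclic subgroup of order d is generated by each of its φ(d) elements of order d, so the cyclic subgroups of order d number (#elements of order d)/φ(d).
Cyclic subgroups by order — order 1: 1; order 2: 7; order 3: 1; order 6: 7.
Total: 16.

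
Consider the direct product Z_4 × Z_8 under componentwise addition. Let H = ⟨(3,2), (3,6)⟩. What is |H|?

8

|⟨(3,2)⟩| = 4 and |⟨(3,6)⟩| = 4, so |H| is a multiple of lcm(4, 4) = 4 and divides |G| = 32.
Closing under the operation: H = {(0,0), (0,4), (1,2), (1,6), (2,0), (2,4), (3,2), (3,6)}, so |H| = 8.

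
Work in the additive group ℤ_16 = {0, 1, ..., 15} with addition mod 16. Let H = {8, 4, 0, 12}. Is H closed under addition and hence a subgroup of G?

Yes

|H| = 4 divides |G| = 16, consistent with Lagrange.
H contains the identity, every element's inverse is in H, and H is closed under +: it is a subgroup.
In fact H = ⟨4⟩.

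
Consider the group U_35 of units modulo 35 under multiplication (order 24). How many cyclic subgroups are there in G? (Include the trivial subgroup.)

A cyclic subgroup of order d is generated by each of its φ(d) elements of order d, so the cyclic subgroups of order d number (#elements of order d)/φ(d).
Cyclic subgroups by order — order 1: 1; order 2: 3; order 3: 1; order 4: 2; order 6: 3; order 12: 2.
Total: 12.

12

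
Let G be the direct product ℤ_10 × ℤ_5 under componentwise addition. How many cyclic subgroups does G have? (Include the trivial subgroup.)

Group the elements of G by the cyclic subgroup they generate; each cyclic subgroup of order d accounts for φ(d) elements.
Cyclic subgroups by order — order 1: 1; order 2: 1; order 5: 6; order 10: 6.
Total: 14.

14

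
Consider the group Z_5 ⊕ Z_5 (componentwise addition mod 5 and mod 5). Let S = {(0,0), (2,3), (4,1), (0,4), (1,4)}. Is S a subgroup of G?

No

(2,3) ∈ S but its inverse (3,2) ∉ S, so S is not a subgroup.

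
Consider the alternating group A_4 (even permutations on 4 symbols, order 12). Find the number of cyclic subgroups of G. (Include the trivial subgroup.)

Each element a generates a cyclic subgroup ⟨a⟩; distinct elements may generate the same one (a cyclic group of order d has φ(d) generators).
Cyclic subgroups by order — order 1: 1; order 2: 3; order 3: 4.
Total: 8.

8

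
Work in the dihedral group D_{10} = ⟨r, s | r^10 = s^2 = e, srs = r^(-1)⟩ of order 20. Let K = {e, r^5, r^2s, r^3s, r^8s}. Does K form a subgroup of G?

Closure fails: r^5 · r^2s = r^7s ∉ K. So K is not a subgroup.

No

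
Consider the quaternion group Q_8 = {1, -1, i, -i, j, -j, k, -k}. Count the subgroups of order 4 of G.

3

|G| = 8 and 4 | 8, so subgroups of order 4 are possible by Lagrange.
The subgroups of order 4 are: {1, -1, i, -i}; {1, -1, j, -j}; {1, -1, k, -k}.
So G has 3 subgroups of order 4.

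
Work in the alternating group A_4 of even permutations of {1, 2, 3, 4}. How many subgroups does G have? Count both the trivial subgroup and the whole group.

10

|G| = 12, so by Lagrange every subgroup order divides 12. Divisors: 1, 2, 3, 4, 6, 12.
Subgroups by order — order 1: 1; order 2: 3; order 3: 4; order 4: 1; order 6: 0; order 12: 1.
Total: 1 + 3 + 4 + 1 + 0 + 1 = 10.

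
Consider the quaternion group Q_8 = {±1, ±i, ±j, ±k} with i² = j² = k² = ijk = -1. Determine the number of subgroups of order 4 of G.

|G| = 8 and 4 | 8, so subgroups of order 4 are possible by Lagrange.
The subgroups of order 4 are: {1, -1, i, -i}; {1, -1, j, -j}; {1, -1, k, -k}.
So G has 3 subgroups of order 4.

3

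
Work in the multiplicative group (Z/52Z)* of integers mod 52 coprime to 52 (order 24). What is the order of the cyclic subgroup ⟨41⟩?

12

Compute successive powers of 41 mod 52: 41, 17, 21, 29, 45, 25, 37, 9, …; 41^12 ≡ 1 (mod 52).
So |⟨41⟩| = 12.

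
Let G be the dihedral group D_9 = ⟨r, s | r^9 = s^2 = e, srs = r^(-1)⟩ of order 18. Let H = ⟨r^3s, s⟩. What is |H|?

6

|⟨r^3s⟩| = 2 and |⟨s⟩| = 2, so |H| is a multiple of lcm(2, 2) = 2 and divides |G| = 18.
Closing under the operation: H = {e, r^3, r^6, s, r^3s, r^6s}, so |H| = 6.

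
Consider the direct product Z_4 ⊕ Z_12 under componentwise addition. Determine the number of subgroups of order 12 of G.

7

|G| = 48 and 12 | 48, so subgroups of order 12 are possible by Lagrange.
The subgroups of order 12 are: {(0,0), (0,1), (0,2), (0,3), (0,4), (0,5), (0,6), (0,7), (0,8), (0,9), (0,10), (0,11)}; {(0,0), (0,2), (0,4), (0,6), (0,8), (0,10), (2,0), (2,2), (2,4), (2,6), (2,8), (2,10)}; {(0,0), (0,2), (0,4), (0,6), (0,8), (0,10), (2,1), (2,3), (2,5), (2,7), (2,9), (2,11)}; {(0,0), (0,4), (0,8), (1,0), (1,4), (1,8), (2,0), (2,4), (2,8), (3,0), (3,4), (3,8)}; … (7 in all).
So G has 7 subgroups of order 12.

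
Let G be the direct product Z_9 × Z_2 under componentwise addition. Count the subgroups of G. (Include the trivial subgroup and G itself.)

6

|G| = 18, so by Lagrange every subgroup order divides 18. Divisors: 1, 2, 3, 6, 9, 18.
Subgroups by order — order 1: 1; order 2: 1; order 3: 1; order 6: 1; order 9: 1; order 18: 1.
Total: 1 + 1 + 1 + 1 + 1 + 1 = 6.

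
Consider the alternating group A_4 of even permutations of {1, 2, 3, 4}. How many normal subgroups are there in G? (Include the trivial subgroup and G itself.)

G has 10 subgroups. Checking conjugation-invariance by order — order 1: 1/1 normal; order 2: 0/3 normal; order 3: 0/4 normal; order 4: 1/1 normal; order 12: 1/1 normal.
Total normal subgroups: 3.

3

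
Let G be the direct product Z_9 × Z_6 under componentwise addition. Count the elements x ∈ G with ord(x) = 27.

0

An element (a,b) has order lcm(ord(a), ord(b)); count pairs with lcm equal to 27.
Enumerating gives 0 such elements.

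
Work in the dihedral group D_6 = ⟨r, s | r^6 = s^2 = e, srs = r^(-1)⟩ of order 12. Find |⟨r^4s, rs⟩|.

4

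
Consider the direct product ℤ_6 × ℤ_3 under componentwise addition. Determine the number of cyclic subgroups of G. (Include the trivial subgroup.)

A cyclic subgroup of order d is generated by each of its φ(d) elements of order d, so the cyclic subgroups of order d number (#elements of order d)/φ(d).
Cyclic subgroups by order — order 1: 1; order 2: 1; order 3: 4; order 6: 4.
Total: 10.

10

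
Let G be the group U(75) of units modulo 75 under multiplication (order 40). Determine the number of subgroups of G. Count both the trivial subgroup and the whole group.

16

|G| = 40, so by Lagrange every subgroup order divides 40. Divisors: 1, 2, 4, 5, 8, 10, 20, 40.
Subgroups by order — order 1: 1; order 2: 3; order 4: 3; order 5: 1; order 8: 1; order 10: 3; order 20: 3; order 40: 1.
Total: 1 + 3 + 3 + 1 + 1 + 3 + 3 + 1 = 16.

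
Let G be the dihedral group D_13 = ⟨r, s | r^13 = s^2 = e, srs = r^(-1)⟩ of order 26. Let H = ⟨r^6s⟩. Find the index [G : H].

13

|⟨r^6s⟩| = 2 and |G| = 26.
By Lagrange, [G : H] = |G|/|H| = 26/2 = 13.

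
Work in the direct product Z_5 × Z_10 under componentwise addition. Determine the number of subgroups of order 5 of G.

6

|G| = 50 and 5 | 50, so subgroups of order 5 are possible by Lagrange.
The subgroups of order 5 are: {(0,0), (0,2), (0,4), (0,6), (0,8)}; {(0,0), (1,0), (2,0), (3,0), (4,0)}; {(0,0), (1,2), (2,4), (3,6), (4,8)}; {(0,0), (1,4), (2,8), (3,2), (4,6)}; … (6 in all).
So G has 6 subgroups of order 5.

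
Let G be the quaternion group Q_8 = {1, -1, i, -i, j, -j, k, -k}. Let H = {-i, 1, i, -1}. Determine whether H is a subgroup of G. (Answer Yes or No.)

|H| = 4 divides |G| = 8, consistent with Lagrange.
H contains the identity, every element's inverse is in H, and H is closed under ·: it is a subgroup.
In fact H = ⟨-i⟩.

Yes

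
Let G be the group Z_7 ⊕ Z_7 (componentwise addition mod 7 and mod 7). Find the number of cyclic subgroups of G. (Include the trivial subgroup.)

Each element a generates a cyclic subgroup ⟨a⟩; distinct elements may generate the same one (a cyclic group of order d has φ(d) generators).
Cyclic subgroups by order — order 1: 1; order 7: 8.
Total: 9.

9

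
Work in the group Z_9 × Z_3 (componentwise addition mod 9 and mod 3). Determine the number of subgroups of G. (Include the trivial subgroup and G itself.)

10

|G| = 27, so by Lagrange every subgroup order divides 27. Divisors: 1, 3, 9, 27.
Subgroups by order — order 1: 1; order 3: 4; order 9: 4; order 27: 1.
Total: 1 + 4 + 4 + 1 = 10.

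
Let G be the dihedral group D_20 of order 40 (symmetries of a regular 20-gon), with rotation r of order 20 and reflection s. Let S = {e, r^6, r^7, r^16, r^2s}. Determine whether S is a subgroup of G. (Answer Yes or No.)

No

r^16 ∈ S but its inverse r^4 ∉ S, so S is not a subgroup.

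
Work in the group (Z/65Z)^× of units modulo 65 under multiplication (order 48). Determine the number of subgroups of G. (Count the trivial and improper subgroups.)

|G| = 48, so by Lagrange every subgroup order divides 48. Divisors: 1, 2, 3, 4, 6, 8, 12, 16, 24, 48.
Subgroups by order — order 1: 1; order 2: 3; order 3: 1; order 4: 7; order 6: 3; order 8: 3; order 12: 7; order 16: 1; order 24: 3; order 48: 1.
Total: 1 + 3 + 1 + 7 + 3 + 3 + 7 + 1 + 3 + 1 = 30.

30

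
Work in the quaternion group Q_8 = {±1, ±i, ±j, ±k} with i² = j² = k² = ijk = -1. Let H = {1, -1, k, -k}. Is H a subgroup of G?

Yes

|H| = 4 divides |G| = 8, consistent with Lagrange.
H contains the identity, every element's inverse is in H, and H is closed under ·: it is a subgroup.
In fact H = ⟨-k⟩.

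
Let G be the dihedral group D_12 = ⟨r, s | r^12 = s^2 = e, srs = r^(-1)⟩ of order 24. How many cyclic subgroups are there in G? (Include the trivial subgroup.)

18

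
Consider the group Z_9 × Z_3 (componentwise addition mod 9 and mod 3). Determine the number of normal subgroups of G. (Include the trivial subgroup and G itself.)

10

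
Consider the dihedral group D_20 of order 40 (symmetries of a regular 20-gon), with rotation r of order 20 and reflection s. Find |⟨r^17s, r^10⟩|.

|⟨r^17s⟩| = 2 and |⟨r^10⟩| = 2, so |H| is a multiple of lcm(2, 2) = 2 and divides |G| = 40.
Closing under the operation: H = {e, r^10, r^7s, r^17s}, so |H| = 4.

4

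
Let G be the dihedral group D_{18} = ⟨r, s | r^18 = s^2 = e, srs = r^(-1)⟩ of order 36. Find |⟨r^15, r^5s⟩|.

|⟨r^15⟩| = 6 and |⟨r^5s⟩| = 2, so |H| is a multiple of lcm(6, 2) = 6 and divides |G| = 36.
Closing under the operation: H = {e, r^3, r^6, r^9, r^12, r^15, r^2s, r^5s, r^8s, r^11s, r^14s, r^17s}, so |H| = 12.

12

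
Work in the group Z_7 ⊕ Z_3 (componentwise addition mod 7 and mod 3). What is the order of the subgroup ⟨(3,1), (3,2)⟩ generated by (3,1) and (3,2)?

21

|⟨(3,1)⟩| = 21 and |⟨(3,2)⟩| = 21, so |H| is a multiple of lcm(21, 21) = 21 and divides |G| = 21.
Closing {(3,1), (3,2)} under the group operation gives all of G, so |H| = 21.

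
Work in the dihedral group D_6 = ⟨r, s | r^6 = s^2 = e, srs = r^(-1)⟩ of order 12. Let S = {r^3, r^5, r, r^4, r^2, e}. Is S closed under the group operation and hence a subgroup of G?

|S| = 6 divides |G| = 12, consistent with Lagrange.
S contains the identity, every element's inverse is in S, and S is closed under ·: it is a subgroup.
In fact S = ⟨r^5⟩.

Yes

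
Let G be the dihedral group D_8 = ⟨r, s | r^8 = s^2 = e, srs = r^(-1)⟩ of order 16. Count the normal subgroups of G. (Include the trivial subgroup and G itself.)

G has 19 subgroups. Checking conjugation-invariance by order — order 1: 1/1 normal; order 2: 1/9 normal; order 4: 1/5 normal; order 8: 3/3 normal; order 16: 1/1 normal.
Total normal subgroups: 7.

7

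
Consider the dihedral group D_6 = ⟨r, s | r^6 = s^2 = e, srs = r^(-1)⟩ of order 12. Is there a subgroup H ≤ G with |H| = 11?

11 does not divide |G| = 12, so by Lagrange no subgroup of order 11 exists.

No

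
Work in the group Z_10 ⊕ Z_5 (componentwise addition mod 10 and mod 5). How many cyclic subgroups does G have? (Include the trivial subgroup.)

14

A cyclic subgroup of order d is generated by each of its φ(d) elements of order d, so the cyclic subgroups of order d number (#elements of order d)/φ(d).
Cyclic subgroups by order — order 1: 1; order 2: 1; order 5: 6; order 10: 6.
Total: 14.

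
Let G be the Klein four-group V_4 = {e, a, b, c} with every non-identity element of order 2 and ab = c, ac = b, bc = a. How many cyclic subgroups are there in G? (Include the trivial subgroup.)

4

A cyclic subgroup of order d is generated by each of its φ(d) elements of order d, so the cyclic subgroups of order d number (#elements of order d)/φ(d).
Cyclic subgroups by order — order 1: 1; order 2: 3.
Total: 4.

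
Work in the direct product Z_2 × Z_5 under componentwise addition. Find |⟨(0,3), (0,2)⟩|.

5

|⟨(0,3)⟩| = 5 and |⟨(0,2)⟩| = 5, so |H| is a multiple of lcm(5, 5) = 5 and divides |G| = 10.
Closing under the operation: H = {(0,0), (0,1), (0,2), (0,3), (0,4)}, so |H| = 5.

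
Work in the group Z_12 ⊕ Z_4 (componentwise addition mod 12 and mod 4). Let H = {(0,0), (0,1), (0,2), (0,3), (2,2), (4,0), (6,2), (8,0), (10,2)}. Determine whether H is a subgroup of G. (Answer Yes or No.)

No

|H| = 9 does not divide |G| = 48, so by Lagrange H is not a subgroup.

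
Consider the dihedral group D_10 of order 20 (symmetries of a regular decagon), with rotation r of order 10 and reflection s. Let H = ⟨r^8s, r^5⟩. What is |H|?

|⟨r^8s⟩| = 2 and |⟨r^5⟩| = 2, so |H| is a multiple of lcm(2, 2) = 2 and divides |G| = 20.
Closing under the operation: H = {e, r^5, r^3s, r^8s}, so |H| = 4.

4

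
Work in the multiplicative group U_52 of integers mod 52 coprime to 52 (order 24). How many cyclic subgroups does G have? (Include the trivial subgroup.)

12

Group the elements of G by the cyclic subgroup they generate; each cyclic subgroup of order d accounts for φ(d) elements.
Cyclic subgroups by order — order 1: 1; order 2: 3; order 3: 1; order 4: 2; order 6: 3; order 12: 2.
Total: 12.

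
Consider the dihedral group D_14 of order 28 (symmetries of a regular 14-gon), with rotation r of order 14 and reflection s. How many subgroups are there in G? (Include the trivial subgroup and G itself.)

28

|G| = 28, so by Lagrange every subgroup order divides 28. Divisors: 1, 2, 4, 7, 14, 28.
Subgroups by order — order 1: 1; order 2: 15; order 4: 7; order 7: 1; order 14: 3; order 28: 1.
Total: 1 + 15 + 7 + 1 + 3 + 1 = 28.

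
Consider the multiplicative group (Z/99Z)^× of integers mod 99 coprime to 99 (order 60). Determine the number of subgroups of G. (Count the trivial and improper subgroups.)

|G| = 60, so by Lagrange every subgroup order divides 60. Divisors: 1, 2, 3, 4, 5, 6, 10, 12, 15, 20, 30, 60.
Subgroups by order — order 1: 1; order 2: 3; order 3: 1; order 4: 1; order 5: 1; order 6: 3; order 10: 3; order 12: 1; order 15: 1; order 20: 1; order 30: 3; order 60: 1.
Total: 1 + 3 + 1 + 1 + 1 + 3 + 3 + 1 + 1 + 1 + 3 + 1 = 20.

20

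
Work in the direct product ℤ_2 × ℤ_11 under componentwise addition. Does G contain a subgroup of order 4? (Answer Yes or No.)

No

4 does not divide |G| = 22, so by Lagrange no subgroup of order 4 exists.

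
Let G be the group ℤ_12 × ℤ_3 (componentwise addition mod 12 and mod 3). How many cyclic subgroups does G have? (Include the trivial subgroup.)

Group the elements of G by the cyclic subgroup they generate; each cyclic subgroup of order d accounts for φ(d) elements.
Cyclic subgroups by order — order 1: 1; order 2: 1; order 3: 4; order 4: 1; order 6: 4; order 12: 4.
Total: 15.

15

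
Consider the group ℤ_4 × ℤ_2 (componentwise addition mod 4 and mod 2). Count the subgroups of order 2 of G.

3

|G| = 8 and 2 | 8, so subgroups of order 2 are possible by Lagrange.
The subgroups of order 2 are: {(0,0), (0,1)}; {(0,0), (2,0)}; {(0,0), (2,1)}.
So G has 3 subgroups of order 2.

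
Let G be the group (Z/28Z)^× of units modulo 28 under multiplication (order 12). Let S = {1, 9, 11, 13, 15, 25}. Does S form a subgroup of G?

No

11 ∈ S but its inverse 23 ∉ S, so S is not a subgroup.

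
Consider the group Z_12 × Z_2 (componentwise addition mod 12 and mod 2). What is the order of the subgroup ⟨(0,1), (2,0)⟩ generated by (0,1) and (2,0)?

12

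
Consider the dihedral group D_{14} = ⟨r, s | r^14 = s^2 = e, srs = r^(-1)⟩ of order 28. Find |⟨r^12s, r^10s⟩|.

14

|⟨r^12s⟩| = 2 and |⟨r^10s⟩| = 2, so |H| is a multiple of lcm(2, 2) = 2 and divides |G| = 28.
Closing under the operation: H = {e, r^2, r^4, r^6, r^8, r^10, r^12, s, r^2s, r^4s, r^6s, r^8s, r^10s, r^12s}, so |H| = 14.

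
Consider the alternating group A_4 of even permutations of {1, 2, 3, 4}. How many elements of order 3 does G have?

8

The elements of order 3 are: (2 3 4), (2 4 3), (1 2 3), (1 2 4), (1 3 2), (1 3 4), (1 4 2), (1 4 3).
That's 8.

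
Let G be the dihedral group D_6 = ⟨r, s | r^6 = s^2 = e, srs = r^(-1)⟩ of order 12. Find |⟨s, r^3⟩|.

|⟨s⟩| = 2 and |⟨r^3⟩| = 2, so |H| is a multiple of lcm(2, 2) = 2 and divides |G| = 12.
Closing under the operation: H = {e, r^3, s, r^3s}, so |H| = 4.

4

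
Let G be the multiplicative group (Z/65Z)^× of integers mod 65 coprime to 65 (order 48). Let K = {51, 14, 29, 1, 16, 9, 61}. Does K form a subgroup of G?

|K| = 7 does not divide |G| = 48, so by Lagrange K is not a subgroup.

No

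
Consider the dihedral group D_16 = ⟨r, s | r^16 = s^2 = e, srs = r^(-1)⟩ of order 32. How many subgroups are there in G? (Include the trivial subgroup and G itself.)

36

|G| = 32, so by Lagrange every subgroup order divides 32. Divisors: 1, 2, 4, 8, 16, 32.
Subgroups by order — order 1: 1; order 2: 17; order 4: 9; order 8: 5; order 16: 3; order 32: 1.
Total: 1 + 17 + 9 + 5 + 3 + 1 = 36.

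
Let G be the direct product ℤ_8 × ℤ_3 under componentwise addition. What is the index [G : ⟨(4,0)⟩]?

|⟨(4,0)⟩| = 2 and |G| = 24.
By Lagrange, [G : H] = |G|/|H| = 24/2 = 12.

12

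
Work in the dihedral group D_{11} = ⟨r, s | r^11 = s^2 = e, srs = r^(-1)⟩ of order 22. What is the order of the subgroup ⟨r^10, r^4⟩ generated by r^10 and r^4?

11

|⟨r^10⟩| = 11 and |⟨r^4⟩| = 11, so |H| is a multiple of lcm(11, 11) = 11 and divides |G| = 22.
Closing under the operation: H = {e, r, r^2, r^3, r^4, r^5, r^6, r^7, r^8, r^9, r^10}, so |H| = 11.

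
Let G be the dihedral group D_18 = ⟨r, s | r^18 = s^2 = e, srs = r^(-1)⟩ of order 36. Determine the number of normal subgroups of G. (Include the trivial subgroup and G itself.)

G has 45 subgroups. Checking conjugation-invariance by order — order 1: 1/1 normal; order 2: 1/19 normal; order 3: 1/1 normal; order 4: 0/9 normal; order 6: 1/7 normal; order 9: 1/1 normal; order 12: 0/3 normal; order 18: 3/3 normal; order 36: 1/1 normal.
Total normal subgroups: 9.

9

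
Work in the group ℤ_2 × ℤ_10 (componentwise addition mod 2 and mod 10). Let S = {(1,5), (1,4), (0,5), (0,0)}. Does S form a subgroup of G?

(1,4) ∈ S but its inverse (1,6) ∉ S, so S is not a subgroup.

No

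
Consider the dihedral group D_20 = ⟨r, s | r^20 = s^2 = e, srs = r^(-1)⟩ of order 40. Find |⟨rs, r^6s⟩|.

8

|⟨rs⟩| = 2 and |⟨r^6s⟩| = 2, so |H| is a multiple of lcm(2, 2) = 2 and divides |G| = 40.
Closing under the operation: H = {e, r^5, r^10, r^15, rs, r^6s, r^11s, r^16s}, so |H| = 8.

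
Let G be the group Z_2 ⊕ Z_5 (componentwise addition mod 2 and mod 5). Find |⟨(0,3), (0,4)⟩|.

|⟨(0,3)⟩| = 5 and |⟨(0,4)⟩| = 5, so |H| is a multiple of lcm(5, 5) = 5 and divides |G| = 10.
Closing under the operation: H = {(0,0), (0,1), (0,2), (0,3), (0,4)}, so |H| = 5.

5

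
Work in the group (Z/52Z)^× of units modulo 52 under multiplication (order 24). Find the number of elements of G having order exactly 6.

The elements of order 6 are: 3, 17, 23, 35, 43, 49.
That's 6.

6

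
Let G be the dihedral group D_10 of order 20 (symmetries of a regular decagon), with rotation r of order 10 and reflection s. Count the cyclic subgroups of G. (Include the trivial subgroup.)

Each element a generates a cyclic subgroup ⟨a⟩; distinct elements may generate the same one (a cyclic group of order d has φ(d) generators).
Cyclic subgroups by order — order 1: 1; order 2: 11; order 5: 1; order 10: 1.
Total: 14.

14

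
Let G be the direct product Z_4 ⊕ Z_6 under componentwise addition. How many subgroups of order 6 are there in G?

|G| = 24 and 6 | 24, so subgroups of order 6 are possible by Lagrange.
The subgroups of order 6 are: {(0,0), (0,1), (0,2), (0,3), (0,4), (0,5)}; {(0,0), (0,2), (0,4), (2,0), (2,2), (2,4)}; {(0,0), (0,2), (0,4), (2,1), (2,3), (2,5)}.
So G has 3 subgroups of order 6.

3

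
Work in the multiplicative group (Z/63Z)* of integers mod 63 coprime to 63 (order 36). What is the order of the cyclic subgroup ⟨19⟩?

Compute successive powers of 19 mod 63: 19, 46, 55, 37, 10, 1; 19^6 ≡ 1 (mod 63).
So |⟨19⟩| = 6.

6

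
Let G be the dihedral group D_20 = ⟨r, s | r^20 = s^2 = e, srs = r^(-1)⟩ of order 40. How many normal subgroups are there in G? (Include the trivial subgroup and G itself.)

G has 48 subgroups. Checking conjugation-invariance by order — order 1: 1/1 normal; order 2: 1/21 normal; order 4: 1/11 normal; order 5: 1/1 normal; order 8: 0/5 normal; order 10: 1/5 normal; order 20: 3/3 normal; order 40: 1/1 normal.
Total normal subgroups: 9.

9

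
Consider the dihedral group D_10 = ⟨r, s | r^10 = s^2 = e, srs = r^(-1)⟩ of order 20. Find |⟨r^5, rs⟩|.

4

|⟨r^5⟩| = 2 and |⟨rs⟩| = 2, so |H| is a multiple of lcm(2, 2) = 2 and divides |G| = 20.
Closing under the operation: H = {e, r^5, rs, r^6s}, so |H| = 4.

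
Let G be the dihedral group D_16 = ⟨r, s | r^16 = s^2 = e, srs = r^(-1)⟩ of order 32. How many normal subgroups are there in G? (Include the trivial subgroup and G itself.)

G has 36 subgroups. Checking conjugation-invariance by order — order 1: 1/1 normal; order 2: 1/17 normal; order 4: 1/9 normal; order 8: 1/5 normal; order 16: 3/3 normal; order 32: 1/1 normal.
Total normal subgroups: 8.

8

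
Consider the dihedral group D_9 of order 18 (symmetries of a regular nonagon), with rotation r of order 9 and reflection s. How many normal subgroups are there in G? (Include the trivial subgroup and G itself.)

G has 16 subgroups. Checking conjugation-invariance by order — order 1: 1/1 normal; order 2: 0/9 normal; order 3: 1/1 normal; order 6: 0/3 normal; order 9: 1/1 normal; order 18: 1/1 normal.
Total normal subgroups: 4.

4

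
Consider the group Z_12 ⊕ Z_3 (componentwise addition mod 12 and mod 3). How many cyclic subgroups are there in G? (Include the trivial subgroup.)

15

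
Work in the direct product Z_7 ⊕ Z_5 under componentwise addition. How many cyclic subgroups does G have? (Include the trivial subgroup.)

4

A cyclic subgroup of order d is generated by each of its φ(d) elements of order d, so the cyclic subgroups of order d number (#elements of order d)/φ(d).
Cyclic subgroups by order — order 1: 1; order 5: 1; order 7: 1; order 35: 1.
Total: 4.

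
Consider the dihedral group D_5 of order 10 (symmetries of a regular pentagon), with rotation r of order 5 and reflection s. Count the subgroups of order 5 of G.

1

|G| = 10 and 5 | 10, so subgroups of order 5 are possible by Lagrange.
The subgroups of order 5 are: {e, r, r^2, r^3, r^4}.
So G has 1 subgroup of order 5.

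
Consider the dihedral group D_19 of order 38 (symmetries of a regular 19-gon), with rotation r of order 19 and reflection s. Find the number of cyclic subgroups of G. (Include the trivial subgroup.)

A cyclic subgroup of order d is generated by each of its φ(d) elements of order d, so the cyclic subgroups of order d number (#elements of order d)/φ(d).
Cyclic subgroups by order — order 1: 1; order 2: 19; order 19: 1.
Total: 21.

21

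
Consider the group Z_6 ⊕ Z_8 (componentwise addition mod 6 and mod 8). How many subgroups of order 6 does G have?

3

|G| = 48 and 6 | 48, so subgroups of order 6 are possible by Lagrange.
The subgroups of order 6 are: {(0,0), (0,4), (2,0), (2,4), (4,0), (4,4)}; {(0,0), (1,0), (2,0), (3,0), (4,0), (5,0)}; {(0,0), (1,4), (2,0), (3,4), (4,0), (5,4)}.
So G has 3 subgroups of order 6.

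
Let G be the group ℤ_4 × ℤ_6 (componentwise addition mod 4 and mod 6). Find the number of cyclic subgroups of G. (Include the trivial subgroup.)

Each element a generates a cyclic subgroup ⟨a⟩; distinct elements may generate the same one (a cyclic group of order d has φ(d) generators).
Cyclic subgroups by order — order 1: 1; order 2: 3; order 3: 1; order 4: 2; order 6: 3; order 12: 2.
Total: 12.

12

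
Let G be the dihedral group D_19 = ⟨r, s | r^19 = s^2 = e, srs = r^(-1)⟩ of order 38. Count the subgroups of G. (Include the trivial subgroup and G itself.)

22

|G| = 38, so by Lagrange every subgroup order divides 38. Divisors: 1, 2, 19, 38.
Subgroups by order — order 1: 1; order 2: 19; order 19: 1; order 38: 1.
Total: 1 + 19 + 1 + 1 = 22.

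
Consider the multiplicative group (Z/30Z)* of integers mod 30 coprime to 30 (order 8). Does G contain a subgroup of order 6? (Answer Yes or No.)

6 does not divide |G| = 8, so by Lagrange no subgroup of order 6 exists.

No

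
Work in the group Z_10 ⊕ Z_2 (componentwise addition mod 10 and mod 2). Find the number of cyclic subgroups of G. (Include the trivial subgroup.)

A cyclic subgroup of order d is generated by each of its φ(d) elements of order d, so the cyclic subgroups of order d number (#elements of order d)/φ(d).
Cyclic subgroups by order — order 1: 1; order 2: 3; order 5: 1; order 10: 3.
Total: 8.

8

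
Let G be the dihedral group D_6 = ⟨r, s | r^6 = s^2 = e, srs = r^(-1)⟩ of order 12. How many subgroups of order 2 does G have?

7

|G| = 12 and 2 | 12, so subgroups of order 2 are possible by Lagrange.
The subgroups of order 2 are: {e, r^2s}; {e, r^3}; {e, r^3s}; {e, r^4s}; … (7 in all).
So G has 7 subgroups of order 2.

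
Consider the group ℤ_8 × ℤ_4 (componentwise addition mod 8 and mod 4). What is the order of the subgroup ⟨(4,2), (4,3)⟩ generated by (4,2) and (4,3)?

|⟨(4,2)⟩| = 2 and |⟨(4,3)⟩| = 4, so |H| is a multiple of lcm(2, 4) = 4 and divides |G| = 32.
Closing under the operation: H = {(0,0), (0,1), (0,2), (0,3), (4,0), (4,1), (4,2), (4,3)}, so |H| = 8.

8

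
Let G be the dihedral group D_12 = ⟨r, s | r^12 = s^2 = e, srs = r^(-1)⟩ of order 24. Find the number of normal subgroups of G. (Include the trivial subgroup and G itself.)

G has 34 subgroups. Checking conjugation-invariance by order — order 1: 1/1 normal; order 2: 1/13 normal; order 3: 1/1 normal; order 4: 1/7 normal; order 6: 1/5 normal; order 8: 0/3 normal; order 12: 3/3 normal; order 24: 1/1 normal.
Total normal subgroups: 9.

9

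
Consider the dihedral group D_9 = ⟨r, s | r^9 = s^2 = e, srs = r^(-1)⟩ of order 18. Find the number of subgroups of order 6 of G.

|G| = 18 and 6 | 18, so subgroups of order 6 are possible by Lagrange.
The subgroups of order 6 are: {e, r^3, r^6, r^2s, r^5s, r^8s}; {e, r^3, r^6, s, r^3s, r^6s}; {e, r^3, r^6, rs, r^4s, r^7s}.
So G has 3 subgroups of order 6.

3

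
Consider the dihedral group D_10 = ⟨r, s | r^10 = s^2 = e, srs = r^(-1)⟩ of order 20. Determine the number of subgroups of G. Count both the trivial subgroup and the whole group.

22

|G| = 20, so by Lagrange every subgroup order divides 20. Divisors: 1, 2, 4, 5, 10, 20.
Subgroups by order — order 1: 1; order 2: 11; order 4: 5; order 5: 1; order 10: 3; order 20: 1.
Total: 1 + 11 + 5 + 1 + 3 + 1 = 22.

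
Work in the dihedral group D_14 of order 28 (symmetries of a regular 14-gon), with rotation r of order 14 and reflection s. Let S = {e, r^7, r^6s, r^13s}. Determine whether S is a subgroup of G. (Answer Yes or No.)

|S| = 4 divides |G| = 28, consistent with Lagrange.
S contains the identity, every element's inverse is in S, and S is closed under ·: it is a subgroup.

Yes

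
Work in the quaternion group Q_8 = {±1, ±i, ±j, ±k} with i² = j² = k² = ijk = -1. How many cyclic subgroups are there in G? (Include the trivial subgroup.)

5

Each element a generates a cyclic subgroup ⟨a⟩; distinct elements may generate the same one (a cyclic group of order d has φ(d) generators).
Cyclic subgroups by order — order 1: 1; order 2: 1; order 4: 3.
Total: 5.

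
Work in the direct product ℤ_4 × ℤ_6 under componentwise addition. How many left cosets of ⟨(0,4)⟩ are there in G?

|⟨(0,4)⟩| = 3 and |G| = 24.
By Lagrange, [G : H] = |G|/|H| = 24/3 = 8.

8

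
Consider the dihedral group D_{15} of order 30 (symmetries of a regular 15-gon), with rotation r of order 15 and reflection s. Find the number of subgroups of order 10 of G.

|G| = 30 and 10 | 30, so subgroups of order 10 are possible by Lagrange.
The subgroups of order 10 are: {e, r^3, r^6, r^9, r^12, rs, r^4s, r^7s, r^10s, r^13s}; {e, r^3, r^6, r^9, r^12, r^2s, r^5s, r^8s, r^11s, r^14s}; {e, r^3, r^6, r^9, r^12, s, r^3s, r^6s, r^9s, r^12s}.
So G has 3 subgroups of order 10.

3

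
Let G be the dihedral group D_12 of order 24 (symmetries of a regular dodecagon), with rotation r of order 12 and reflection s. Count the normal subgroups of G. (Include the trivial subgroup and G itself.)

9

G has 34 subgroups. Checking conjugation-invariance by order — order 1: 1/1 normal; order 2: 1/13 normal; order 3: 1/1 normal; order 4: 1/7 normal; order 6: 1/5 normal; order 8: 0/3 normal; order 12: 3/3 normal; order 24: 1/1 normal.
Total normal subgroups: 9.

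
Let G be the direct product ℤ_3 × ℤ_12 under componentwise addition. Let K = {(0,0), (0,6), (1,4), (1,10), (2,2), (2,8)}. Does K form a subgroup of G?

Yes

|K| = 6 divides |G| = 36, consistent with Lagrange.
K contains the identity, every element's inverse is in K, and K is closed under +: it is a subgroup.
In fact K = ⟨(2,2)⟩.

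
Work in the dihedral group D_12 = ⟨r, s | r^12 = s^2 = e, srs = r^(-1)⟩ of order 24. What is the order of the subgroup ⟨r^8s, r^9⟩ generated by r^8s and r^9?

8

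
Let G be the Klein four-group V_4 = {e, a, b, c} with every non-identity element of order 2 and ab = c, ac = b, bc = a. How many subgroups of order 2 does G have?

3

|G| = 4 and 2 | 4, so subgroups of order 2 are possible by Lagrange.
The subgroups of order 2 are: {e, a}; {e, b}; {e, c}.
So G has 3 subgroups of order 2.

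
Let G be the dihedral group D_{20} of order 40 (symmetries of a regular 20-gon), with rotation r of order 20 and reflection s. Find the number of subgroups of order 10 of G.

|G| = 40 and 10 | 40, so subgroups of order 10 are possible by Lagrange.
The subgroups of order 10 are: {e, r^2, r^4, r^6, r^8, r^10, r^12, r^14, r^16, r^18}; {e, r^4, r^8, r^12, r^16, r^2s, r^6s, r^10s, r^14s, r^18s}; {e, r^4, r^8, r^12, r^16, r^3s, r^7s, r^11s, r^15s, r^19s}; {e, r^4, r^8, r^12, r^16, s, r^4s, r^8s, r^12s, r^16s}; … (5 in all).
So G has 5 subgroups of order 10.

5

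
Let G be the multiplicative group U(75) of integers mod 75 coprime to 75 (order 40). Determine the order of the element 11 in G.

10

Compute successive powers of 11 mod 75: 11, 46, 56, 16, 26, 61, 71, 31, …; 11^10 ≡ 1 (mod 75).
So |⟨11⟩| = 10.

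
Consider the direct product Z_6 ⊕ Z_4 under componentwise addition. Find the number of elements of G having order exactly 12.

An element (a,b) has order lcm(ord(a), ord(b)); count pairs with lcm equal to 12.
Enumerating gives 8 such elements.

8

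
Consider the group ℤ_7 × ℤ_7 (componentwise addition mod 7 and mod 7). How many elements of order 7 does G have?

An element (a,b) has order lcm(ord(a), ord(b)); count pairs with lcm equal to 7.
Enumerating gives 48 such elements.

48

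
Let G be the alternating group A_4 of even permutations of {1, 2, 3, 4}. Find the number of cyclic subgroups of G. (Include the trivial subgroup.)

8

Group the elements of G by the cyclic subgroup they generate; each cyclic subgroup of order d accounts for φ(d) elements.
Cyclic subgroups by order — order 1: 1; order 2: 3; order 3: 4.
Total: 8.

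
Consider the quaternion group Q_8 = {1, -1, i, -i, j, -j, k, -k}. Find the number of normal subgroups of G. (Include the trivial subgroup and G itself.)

G has 6 subgroups. Checking conjugation-invariance by order — order 1: 1/1 normal; order 2: 1/1 normal; order 4: 3/3 normal; order 8: 1/1 normal.
Total normal subgroups: 6.

6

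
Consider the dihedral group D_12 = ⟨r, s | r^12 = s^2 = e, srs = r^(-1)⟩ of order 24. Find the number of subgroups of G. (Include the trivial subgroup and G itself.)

34

|G| = 24, so by Lagrange every subgroup order divides 24. Divisors: 1, 2, 3, 4, 6, 8, 12, 24.
Subgroups by order — order 1: 1; order 2: 13; order 3: 1; order 4: 7; order 6: 5; order 8: 3; order 12: 3; order 24: 1.
Total: 1 + 13 + 1 + 7 + 5 + 3 + 3 + 1 = 34.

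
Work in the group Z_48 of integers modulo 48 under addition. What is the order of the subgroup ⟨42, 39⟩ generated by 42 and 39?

|⟨42⟩| = 8 and |⟨39⟩| = 16, so |H| is a multiple of lcm(8, 16) = 16 and divides |G| = 48.
Closing under the operation: H = {0, 3, 6, 9, 12, 15, 18, 21, 24, 27, 30, 33, 36, 39, 42, 45}, so |H| = 16.

16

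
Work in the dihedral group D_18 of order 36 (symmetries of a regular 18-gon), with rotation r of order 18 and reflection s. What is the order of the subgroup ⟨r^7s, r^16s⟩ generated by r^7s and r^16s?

4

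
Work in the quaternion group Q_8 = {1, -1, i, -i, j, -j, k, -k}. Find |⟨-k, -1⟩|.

|⟨-k⟩| = 4 and |⟨-1⟩| = 2, so |H| is a multiple of lcm(4, 2) = 4 and divides |G| = 8.
Closing under the operation: H = {1, -1, k, -k}, so |H| = 4.

4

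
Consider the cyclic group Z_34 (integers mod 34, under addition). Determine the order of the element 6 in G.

In Z_34, the order of an element a is n/gcd(a, n).
gcd(6, 34) = 2, so |⟨6⟩| = 34/2 = 17.

17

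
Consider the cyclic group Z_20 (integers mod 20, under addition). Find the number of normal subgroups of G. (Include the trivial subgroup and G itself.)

G is abelian, so every subgroup is normal.
G has 6 subgroups in total, hence 6 normal subgroups.

6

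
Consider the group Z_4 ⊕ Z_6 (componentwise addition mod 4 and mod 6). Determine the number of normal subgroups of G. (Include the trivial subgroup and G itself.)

G is abelian, so every subgroup is normal.
G has 16 subgroups in total, hence 16 normal subgroups.

16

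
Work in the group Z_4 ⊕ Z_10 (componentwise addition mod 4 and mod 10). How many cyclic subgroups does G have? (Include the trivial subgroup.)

Each element a generates a cyclic subgroup ⟨a⟩; distinct elements may generate the same one (a cyclic group of order d has φ(d) generators).
Cyclic subgroups by order — order 1: 1; order 2: 3; order 4: 2; order 5: 1; order 10: 3; order 20: 2.
Total: 12.

12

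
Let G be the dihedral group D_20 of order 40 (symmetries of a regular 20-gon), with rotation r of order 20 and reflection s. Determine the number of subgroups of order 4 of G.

|G| = 40 and 4 | 40, so subgroups of order 4 are possible by Lagrange.
The subgroups of order 4 are: {e, r^10, s, r^10s}; {e, r^10, rs, r^11s}; {e, r^10, r^2s, r^12s}; {e, r^10, r^3s, r^13s}; … (11 in all).
So G has 11 subgroups of order 4.

11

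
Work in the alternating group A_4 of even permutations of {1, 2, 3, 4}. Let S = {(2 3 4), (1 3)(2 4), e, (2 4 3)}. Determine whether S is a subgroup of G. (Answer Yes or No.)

No

Closure fails: (2 4 3) ∘ (1 3)(2 4) = (1 2 3) ∉ S. So S is not a subgroup.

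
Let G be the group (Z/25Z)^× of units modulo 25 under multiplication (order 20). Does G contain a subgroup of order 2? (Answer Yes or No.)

Yes

2 | 20. A subgroup of order 2 is {1, 24}.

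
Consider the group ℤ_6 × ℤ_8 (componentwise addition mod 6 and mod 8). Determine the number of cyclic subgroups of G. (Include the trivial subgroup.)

Group the elements of G by the cyclic subgroup they generate; each cyclic subgroup of order d accounts for φ(d) elements.
Cyclic subgroups by order — order 1: 1; order 2: 3; order 3: 1; order 4: 2; order 6: 3; order 8: 2; order 12: 2; order 24: 2.
Total: 16.

16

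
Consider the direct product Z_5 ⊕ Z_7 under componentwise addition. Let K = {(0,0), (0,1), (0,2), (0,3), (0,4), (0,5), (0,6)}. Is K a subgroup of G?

|K| = 7 divides |G| = 35, consistent with Lagrange.
K contains the identity, every element's inverse is in K, and K is closed under +: it is a subgroup.
In fact K = ⟨(0,1)⟩.

Yes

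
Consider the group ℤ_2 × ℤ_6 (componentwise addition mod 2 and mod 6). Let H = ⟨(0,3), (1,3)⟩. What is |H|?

4

|⟨(0,3)⟩| = 2 and |⟨(1,3)⟩| = 2, so |H| is a multiple of lcm(2, 2) = 2 and divides |G| = 12.
Closing under the operation: H = {(0,0), (0,3), (1,0), (1,3)}, so |H| = 4.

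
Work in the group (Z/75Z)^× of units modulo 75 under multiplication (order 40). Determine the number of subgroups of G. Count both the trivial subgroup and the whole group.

|G| = 40, so by Lagrange every subgroup order divides 40. Divisors: 1, 2, 4, 5, 8, 10, 20, 40.
Subgroups by order — order 1: 1; order 2: 3; order 4: 3; order 5: 1; order 8: 1; order 10: 3; order 20: 3; order 40: 1.
Total: 1 + 3 + 3 + 1 + 1 + 3 + 3 + 1 = 16.

16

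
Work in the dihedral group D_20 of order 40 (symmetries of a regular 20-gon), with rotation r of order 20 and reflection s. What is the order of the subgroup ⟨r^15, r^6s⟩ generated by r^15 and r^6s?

8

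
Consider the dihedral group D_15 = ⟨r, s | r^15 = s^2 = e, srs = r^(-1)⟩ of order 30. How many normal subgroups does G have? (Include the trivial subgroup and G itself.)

5

G has 28 subgroups. Checking conjugation-invariance by order — order 1: 1/1 normal; order 2: 0/15 normal; order 3: 1/1 normal; order 5: 1/1 normal; order 6: 0/5 normal; order 10: 0/3 normal; order 15: 1/1 normal; order 30: 1/1 normal.
Total normal subgroups: 5.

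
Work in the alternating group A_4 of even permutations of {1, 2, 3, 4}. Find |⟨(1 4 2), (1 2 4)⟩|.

|⟨(1 4 2)⟩| = 3 and |⟨(1 2 4)⟩| = 3, so |H| is a multiple of lcm(3, 3) = 3 and divides |G| = 12.
Closing under the operation: H = {e, (1 2 4), (1 4 2)}, so |H| = 3.

3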